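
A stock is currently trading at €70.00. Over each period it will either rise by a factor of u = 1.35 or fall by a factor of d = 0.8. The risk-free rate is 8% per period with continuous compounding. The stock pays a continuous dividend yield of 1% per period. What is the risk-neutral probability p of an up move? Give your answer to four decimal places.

Per-period risk-free factor R = e^0.08 = 1.0833; dividend-adjusted growth = e^(0.08−0.01) = 1.0725.
Risk-neutral probability p = (1.0725 − 0.8)/(1.35 − 0.8) = 0.2725/0.5500 = 0.4955

p = 0.4955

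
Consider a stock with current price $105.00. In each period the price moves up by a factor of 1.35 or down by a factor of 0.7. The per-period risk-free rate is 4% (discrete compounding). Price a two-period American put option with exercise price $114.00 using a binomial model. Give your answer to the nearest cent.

Risk-neutral probability p = (1 + 0.04 − 0.7)/(1.35 − 0.7) = 0.3400/0.6500 = 0.5231
Terminal stock prices: S_uu = 191.4, S_ud = 99.22, S_dd = 51.45
Terminal payoffs (K − S): max(-77.36, 0) = 0, max(14.78, 0) = 14.78, max(62.55, 0) = 62.55
Node u (S = 141.8): continuation = 1/1.04·[0.5231·0.0000 + 0.4769·14.7750] = 6.7755; exercise value = 0.0000 ≤ continuation, so V_u = 6.7755
Node d (S = 73.5): continuation = 1/1.04·[0.5231·14.7750 + 0.4769·62.5500] = 36.1154; exercise value = 40.5000 > continuation, so V_d = 40.5000 (exercise)
Node 0 (S = 105): continuation = 1/1.04·[0.5231·6.7755 + 0.4769·40.5000] = 21.9803; exercise value = 9.0000 ≤ continuation, so V_0 = 21.9803

$21.98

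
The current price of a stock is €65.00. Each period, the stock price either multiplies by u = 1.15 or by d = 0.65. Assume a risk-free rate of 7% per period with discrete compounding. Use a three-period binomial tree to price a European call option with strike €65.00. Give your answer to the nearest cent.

Risk-neutral probability p = (1 + 0.07 − 0.65)/(1.15 − 0.65) = 0.4200/0.5000 = 0.8400
Terminal stock prices: S_uuu = 98.86, S_uud = 55.88, S_udd = 31.58, S_ddd = 17.85
Terminal payoffs (S − K): max(33.86, 0) = 33.86, max(-9.124, 0) = 0, max(-33.42, 0) = 0, max(-47.15, 0) = 0
Node uu (S = 85.96): V_uu = 1/1.07·[0.8400·33.8569 + 0.1600·0.0000] = 26.5792
Node ud (S = 48.59): V_ud = 1/1.07·[0.8400·0.0000 + 0.1600·0.0000] = 0.0000
Node dd (S = 27.46): V_dd = 1/1.07·[0.8400·0.0000 + 0.1600·0.0000] = 0.0000
Node u (S = 74.75): V_u = 1/1.07·[0.8400·26.5792 + 0.1600·0.0000] = 20.8659
Node d (S = 42.25): V_d = 1/1.07·[0.8400·0.0000 + 0.1600·0.0000] = 0.0000
Node 0 (S = 65): V_0 = 1/1.07·[0.8400·20.8659 + 0.1600·0.0000] = 16.3807

€16.38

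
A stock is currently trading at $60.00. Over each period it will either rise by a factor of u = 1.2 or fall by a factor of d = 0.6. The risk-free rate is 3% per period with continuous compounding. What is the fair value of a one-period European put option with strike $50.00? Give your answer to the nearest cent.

Risk-neutral probability p = (e^0.03 − 0.6)/(1.2 − 0.6) = 0.4305/0.6000 = 0.7174
Terminal stock prices: S_u = 72, S_d = 36
Terminal payoffs (K − S): max(-22, 0) = 0, max(14, 0) = 14
Node 0 (S = 60): V_0 = e^(−0.03)·[0.7174·0.0000 + 0.2826·14.0000] = 3.8391

$3.84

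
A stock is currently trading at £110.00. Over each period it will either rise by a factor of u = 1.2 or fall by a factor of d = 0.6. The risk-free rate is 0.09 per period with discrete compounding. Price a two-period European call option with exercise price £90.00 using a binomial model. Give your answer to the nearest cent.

Risk-neutral probability p = (1 + 0.09 − 0.6)/(1.2 − 0.6) = 0.4900/0.6000 = 0.8167
Terminal stock prices: S_uu = 158.4, S_ud = 79.2, S_dd = 39.6
Terminal payoffs (S − K): max(68.4, 0) = 68.4, max(-10.8, 0) = 0, max(-50.4, 0) = 0
Node u (S = 132): V_u = 1/1.09·[0.8167·68.4000 + 0.1833·0.0000] = 51.2477
Node d (S = 66): V_d = 1/1.09·[0.8167·0.0000 + 0.1833·0.0000] = 0.0000
Node 0 (S = 110): V_0 = 1/1.09·[0.8167·51.2477 + 0.1833·0.0000] = 38.3966

£38.40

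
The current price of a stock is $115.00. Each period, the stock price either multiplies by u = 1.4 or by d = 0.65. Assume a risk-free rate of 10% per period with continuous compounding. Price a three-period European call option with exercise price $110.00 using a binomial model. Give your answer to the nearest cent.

$45.79

Risk-neutral probability p = (e^0.1 − 0.65)/(1.4 − 0.65) = 0.4552/0.7500 = 0.6069
Terminal stock prices: S_uuu = 315.6, S_uud = 146.5, S_udd = 68.02, S_ddd = 31.58
Terminal payoffs (S − K): max(205.6, 0) = 205.6, max(36.51, 0) = 36.51, max(-41.98, 0) = 0, max(-78.42, 0) = 0
Node uu (S = 225.4): V_uu = e^(−0.1)·[0.6069·205.5600 + 0.3931·36.5100] = 125.8679
Node ud (S = 104.7): V_ud = e^(−0.1)·[0.6069·36.5100 + 0.3931·0.0000] = 20.0491
Node dd (S = 48.59): V_dd = e^(−0.1)·[0.6069·0.0000 + 0.3931·0.0000] = 0.0000
Node u (S = 161): V_u = e^(−0.1)·[0.6069·125.8679 + 0.3931·20.0491] = 76.2506
Node d (S = 74.75): V_d = e^(−0.1)·[0.6069·20.0491 + 0.3931·0.0000] = 11.0098
Node 0 (S = 115): V_0 = e^(−0.1)·[0.6069·76.2506 + 0.3931·11.0098] = 45.7885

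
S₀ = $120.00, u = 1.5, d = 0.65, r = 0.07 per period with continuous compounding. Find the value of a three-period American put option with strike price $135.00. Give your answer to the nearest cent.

Risk-neutral probability p = (e^0.07 − 0.65)/(1.5 − 0.65) = 0.4225/0.8500 = 0.4971
Terminal stock prices: S_uuu = 405, S_uud = 175.5, S_udd = 76.05, S_ddd = 32.95
Terminal payoffs (K − S): max(-270, 0) = 0, max(-40.5, 0) = 0, max(58.95, 0) = 58.95, max(102, 0) = 102
Node uu (S = 270): continuation = e^(−0.07)·[0.4971·0.0000 + 0.5029·0.0000] = 0.0000; exercise value = 0.0000 ≤ continuation, so V_uu = 0.0000
Node ud (S = 117): continuation = e^(−0.07)·[0.4971·0.0000 + 0.5029·58.9500] = 27.6434; exercise value = 18.0000 ≤ continuation, so V_ud = 27.6434
Node dd (S = 50.7): continuation = e^(−0.07)·[0.4971·58.9500 + 0.5029·102.0450] = 75.1732; exercise value = 84.3000 > continuation, so V_dd = 84.3000 (exercise)
Node u (S = 180): continuation = e^(−0.07)·[0.4971·0.0000 + 0.5029·27.6434] = 12.9628; exercise value = 0.0000 ≤ continuation, so V_u = 12.9628
Node d (S = 78): continuation = e^(−0.07)·[0.4971·27.6434 + 0.5029·84.3000] = 52.3425; exercise value = 57.0000 > continuation, so V_d = 57.0000 (exercise)
Node 0 (S = 120): continuation = e^(−0.07)·[0.4971·12.9628 + 0.5029·57.0000] = 32.7368; exercise value = 15.0000 ≤ continuation, so V_0 = 32.7368

$32.74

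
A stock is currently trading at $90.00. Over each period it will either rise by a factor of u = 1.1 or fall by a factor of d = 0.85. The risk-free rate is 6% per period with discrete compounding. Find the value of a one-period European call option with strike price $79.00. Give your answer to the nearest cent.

Risk-neutral probability p = (1 + 0.06 − 0.85)/(1.1 − 0.85) = 0.2100/0.2500 = 0.8400
Terminal stock prices: S_u = 99, S_d = 76.5
Terminal payoffs (S − K): max(20, 0) = 20, max(-2.5, 0) = 0
Node 0 (S = 90): V_0 = 1/1.06·[0.8400·20.0000 + 0.1600·0.0000] = 15.8491

$15.85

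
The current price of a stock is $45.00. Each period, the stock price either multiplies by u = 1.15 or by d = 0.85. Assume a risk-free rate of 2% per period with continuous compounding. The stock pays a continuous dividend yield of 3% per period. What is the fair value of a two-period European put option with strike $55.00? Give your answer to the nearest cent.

Per-period risk-free factor R = e^0.02 = 1.0202; dividend-adjusted growth = e^(0.02−0.03) = 0.9900.
Risk-neutral probability p = (0.9900 − 0.85)/(1.15 − 0.85) = 0.1400/0.3000 = 0.4668
Terminal stock prices: S_uu = 59.51, S_ud = 43.99, S_dd = 32.51
Terminal payoffs (K − S): max(-4.512, 0) = 0, max(11.01, 0) = 11.01, max(22.49, 0) = 22.49
Node u (S = 51.75): V_u = e^(−0.02)·[0.4668·0.0000 + 0.5332·11.0125] = 5.7552
Node d (S = 38.25): V_d = e^(−0.02)·[0.4668·11.0125 + 0.5332·22.4875] = 16.7914
Node 0 (S = 45): V_0 = e^(−0.02)·[0.4668·5.7552 + 0.5332·16.7914] = 11.4089

$11.41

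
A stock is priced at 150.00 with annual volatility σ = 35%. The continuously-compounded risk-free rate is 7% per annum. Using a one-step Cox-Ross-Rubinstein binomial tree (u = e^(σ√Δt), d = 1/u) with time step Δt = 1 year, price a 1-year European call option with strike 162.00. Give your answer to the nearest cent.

CRR parameters: u = e^(σ√Δt) = e^(0.35·√1) = 1.4191, d = 1/u = 0.7047
Per-period rate: rΔt = 0.07·1 = 0.07, so R = e^0.07 = 1.0725
Risk-neutral probability p = (e^0.07 − 0.7047)/(1.4191 − 0.7047) = 0.3678/0.7144 = 0.5149
Terminal stock prices: S_u = 212.9, S_d = 105.7
Terminal payoffs (S − K): max(50.86, 0) = 50.86, max(-56.3, 0) = 0
Node 0 (S = 150): V_0 = e^(−0.07)·[0.5149·50.8601 + 0.4851·0.0000] = 24.4165

24.42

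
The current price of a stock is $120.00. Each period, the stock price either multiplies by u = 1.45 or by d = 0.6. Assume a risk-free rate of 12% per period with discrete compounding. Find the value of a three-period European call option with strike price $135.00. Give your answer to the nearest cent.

Risk-neutral probability p = (1 + 0.12 − 0.6)/(1.45 − 0.6) = 0.5200/0.8500 = 0.6118
Terminal stock prices: S_uuu = 365.8, S_uud = 151.4, S_udd = 62.64, S_ddd = 25.92
Terminal payoffs (S − K): max(230.8, 0) = 230.8, max(16.38, 0) = 16.38, max(-72.36, 0) = 0, max(-109.1, 0) = 0
Node uu (S = 252.3): V_uu = 1/1.12·[0.6118·230.8350 + 0.3882·16.3800] = 131.7643
Node ud (S = 104.4): V_ud = 1/1.12·[0.6118·16.3800 + 0.3882·0.0000] = 8.9471
Node dd (S = 43.2): V_dd = 1/1.12·[0.6118·0.0000 + 0.3882·0.0000] = 0.0000
Node u (S = 174): V_u = 1/1.12·[0.6118·131.7643 + 0.3882·8.9471] = 75.0735
Node d (S = 72): V_d = 1/1.12·[0.6118·8.9471 + 0.3882·0.0000] = 4.8870
Node 0 (S = 120): V_0 = 1/1.12·[0.6118·75.0735 + 0.3882·4.8870] = 42.7006

$42.70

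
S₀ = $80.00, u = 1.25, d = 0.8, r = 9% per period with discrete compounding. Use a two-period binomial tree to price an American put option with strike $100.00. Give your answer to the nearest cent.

Risk-neutral probability p = (1 + 0.09 − 0.8)/(1.25 − 0.8) = 0.2900/0.4500 = 0.6444
Terminal stock prices: S_uu = 125, S_ud = 80, S_dd = 51.2
Terminal payoffs (K − S): max(-25, 0) = 0, max(20, 0) = 20, max(48.8, 0) = 48.8
Node u (S = 100): continuation = 1/1.09·[0.6444·0.0000 + 0.3556·20.0000] = 6.5240; exercise value = 0.0000 ≤ continuation, so V_u = 6.5240
Node d (S = 64): continuation = 1/1.09·[0.6444·20.0000 + 0.3556·48.8000] = 27.7431; exercise value = 36.0000 > continuation, so V_d = 36.0000 (exercise)
Node 0 (S = 80): continuation = 1/1.09·[0.6444·6.5240 + 0.3556·36.0000] = 15.6003; exercise value = 20.0000 > continuation, so V_0 = 20.0000 (exercise)

$20.00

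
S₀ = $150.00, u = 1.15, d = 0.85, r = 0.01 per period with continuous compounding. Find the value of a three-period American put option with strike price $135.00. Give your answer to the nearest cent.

$8.02

Risk-neutral probability p = (e^0.01 − 0.85)/(1.15 − 0.85) = 0.1601/0.3000 = 0.5335
Terminal stock prices: S_uuu = 228.1, S_uud = 168.6, S_udd = 124.6, S_ddd = 92.12
Terminal payoffs (K − S): max(-93.13, 0) = 0, max(-33.62, 0) = 0, max(10.37, 0) = 10.37, max(42.88, 0) = 42.88
Node uu (S = 198.4): continuation = e^(−0.01)·[0.5335·0.0000 + 0.4665·0.0000] = 0.0000; exercise value = 0.0000 ≤ continuation, so V_uu = 0.0000
Node ud (S = 146.6): continuation = e^(−0.01)·[0.5335·0.0000 + 0.4665·10.3688] = 4.7889; exercise value = 0.0000 ≤ continuation, so V_ud = 4.7889
Node dd (S = 108.4): continuation = e^(−0.01)·[0.5335·10.3688 + 0.4665·42.8813] = 25.2817; exercise value = 26.6250 > continuation, so V_dd = 26.6250 (exercise)
Node u (S = 172.5): continuation = e^(−0.01)·[0.5335·0.0000 + 0.4665·4.7889] = 2.2118; exercise value = 0.0000 ≤ continuation, so V_u = 2.2118
Node d (S = 127.5): continuation = e^(−0.01)·[0.5335·4.7889 + 0.4665·26.6250] = 14.8264; exercise value = 7.5000 ≤ continuation, so V_d = 14.8264
Node 0 (S = 150): continuation = e^(−0.01)·[0.5335·2.2118 + 0.4665·14.8264] = 8.0159; exercise value = 0.0000 ≤ continuation, so V_0 = 8.0159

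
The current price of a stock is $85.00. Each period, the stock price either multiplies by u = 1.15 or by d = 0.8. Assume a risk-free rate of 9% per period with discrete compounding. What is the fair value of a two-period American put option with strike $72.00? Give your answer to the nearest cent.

Risk-neutral probability p = (1 + 0.09 − 0.8)/(1.15 − 0.8) = 0.2900/0.3500 = 0.8286
Terminal stock prices: S_uu = 112.4, S_ud = 78.2, S_dd = 54.4
Terminal payoffs (K − S): max(-40.41, 0) = 0, max(-6.2, 0) = 0, max(17.6, 0) = 17.6
Node u (S = 97.75): continuation = 1/1.09·[0.8286·0.0000 + 0.1714·0.0000] = 0.0000; exercise value = 0.0000 ≤ continuation, so V_u = 0.0000
Node d (S = 68): continuation = 1/1.09·[0.8286·0.0000 + 0.1714·17.6000] = 2.7680; exercise value = 4.0000 > continuation, so V_d = 4.0000 (exercise)
Node 0 (S = 85): continuation = 1/1.09·[0.8286·0.0000 + 0.1714·4.0000] = 0.6291; exercise value = 0.0000 ≤ continuation, so V_0 = 0.6291

$0.63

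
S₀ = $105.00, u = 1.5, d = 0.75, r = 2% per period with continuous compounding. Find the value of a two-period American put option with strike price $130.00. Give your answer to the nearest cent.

Risk-neutral probability p = (e^0.02 − 0.75)/(1.5 − 0.75) = 0.2702/0.7500 = 0.3603
Terminal stock prices: S_uu = 236.2, S_ud = 118.1, S_dd = 59.06
Terminal payoffs (K − S): max(-106.2, 0) = 0, max(11.88, 0) = 11.88, max(70.94, 0) = 70.94
Node u (S = 157.5): continuation = e^(−0.02)·[0.3603·0.0000 + 0.6397·11.8750] = 7.4464; exercise value = 0.0000 ≤ continuation, so V_u = 7.4464
Node d (S = 78.75): continuation = e^(−0.02)·[0.3603·11.8750 + 0.6397·70.9375] = 48.6758; exercise value = 51.2500 > continuation, so V_d = 51.2500 (exercise)
Node 0 (S = 105): continuation = e^(−0.02)·[0.3603·7.4464 + 0.6397·51.2500] = 34.7666; exercise value = 25.0000 ≤ continuation, so V_0 = 34.7666

$34.77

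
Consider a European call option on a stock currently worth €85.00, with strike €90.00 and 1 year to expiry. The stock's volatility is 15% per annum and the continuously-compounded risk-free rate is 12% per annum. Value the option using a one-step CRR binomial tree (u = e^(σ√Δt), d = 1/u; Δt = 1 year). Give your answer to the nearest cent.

CRR parameters: u = e^(σ√Δt) = e^(0.15·√1) = 1.1618, d = 1/u = 0.8607
Per-period rate: rΔt = 0.12·1 = 0.12, so R = e^0.12 = 1.1275
Risk-neutral probability p = (e^0.12 − 0.8607)/(1.1618 − 0.8607) = 0.2668/0.3011 = 0.8860
Terminal stock prices: S_u = 98.76, S_d = 73.16
Terminal payoffs (S − K): max(8.756, 0) = 8.756, max(-16.84, 0) = 0
Node 0 (S = 85): V_0 = e^(−0.12)·[0.8860·8.7559 + 0.1140·0.0000] = 6.8803

€6.88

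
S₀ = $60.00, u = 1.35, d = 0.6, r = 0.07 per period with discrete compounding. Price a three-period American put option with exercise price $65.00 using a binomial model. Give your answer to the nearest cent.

$13.47

Risk-neutral probability p = (1 + 0.07 − 0.6)/(1.35 − 0.6) = 0.4700/0.7500 = 0.6267
Terminal stock prices: S_uuu = 147.6, S_uud = 65.61, S_udd = 29.16, S_ddd = 12.96
Terminal payoffs (K − S): max(-82.62, 0) = 0, max(-0.61, 0) = 0, max(35.84, 0) = 35.84, max(52.04, 0) = 52.04
Node uu (S = 109.4): continuation = 1/1.07·[0.6267·0.0000 + 0.3733·0.0000] = 0.0000; exercise value = 0.0000 ≤ continuation, so V_uu = 0.0000
Node ud (S = 48.6): continuation = 1/1.07·[0.6267·0.0000 + 0.3733·35.8400] = 12.5049; exercise value = 16.4000 > continuation, so V_ud = 16.4000 (exercise)
Node dd (S = 21.6): continuation = 1/1.07·[0.6267·35.8400 + 0.3733·52.0400] = 39.1477; exercise value = 43.4000 > continuation, so V_dd = 43.4000 (exercise)
Node u (S = 81): continuation = 1/1.07·[0.6267·0.0000 + 0.3733·16.4000] = 5.7221; exercise value = 0.0000 ≤ continuation, so V_u = 5.7221
Node d (S = 36): continuation = 1/1.07·[0.6267·16.4000 + 0.3733·43.4000] = 24.7477; exercise value = 29.0000 > continuation, so V_d = 29.0000 (exercise)
Node 0 (S = 60): continuation = 1/1.07·[0.6267·5.7221 + 0.3733·29.0000] = 13.4697; exercise value = 5.0000 ≤ continuation, so V_0 = 13.4697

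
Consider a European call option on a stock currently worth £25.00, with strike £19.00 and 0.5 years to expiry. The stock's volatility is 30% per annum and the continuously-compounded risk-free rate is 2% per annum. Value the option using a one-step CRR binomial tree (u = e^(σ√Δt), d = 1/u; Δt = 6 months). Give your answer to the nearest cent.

CRR parameters: u = e^(σ√Δt) = e^(0.3·√0.5) = 1.2363, d = 1/u = 0.8089
Per-period rate: rΔt = 0.02·0.5 = 0.01, so R = e^0.01 = 1.0101
Risk-neutral probability p = (e^0.01 − 0.8089)/(1.2363 − 0.8089) = 0.2012/0.4275 = 0.4707
Terminal stock prices: S_u = 30.91, S_d = 20.22
Terminal payoffs (S − K): max(11.91, 0) = 11.91, max(1.221, 0) = 1.221
Node 0 (S = 25): V_0 = e^(−0.01)·[0.4707·11.9078 + 0.5293·1.2214] = 6.1891

£6.19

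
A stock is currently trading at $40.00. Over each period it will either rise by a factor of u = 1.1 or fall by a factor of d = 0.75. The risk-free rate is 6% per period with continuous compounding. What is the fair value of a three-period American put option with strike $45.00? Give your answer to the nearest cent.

Risk-neutral probability p = (e^0.06 − 0.75)/(1.1 − 0.75) = 0.3118/0.3500 = 0.8910
Terminal stock prices: S_uuu = 53.24, S_uud = 36.3, S_udd = 24.75, S_ddd = 16.88
Terminal payoffs (K − S): max(-8.24, 0) = 0, max(8.7, 0) = 8.7, max(20.25, 0) = 20.25, max(28.12, 0) = 28.12
Node uu (S = 48.4): continuation = e^(−0.06)·[0.8910·0.0000 + 0.1090·8.7000] = 0.8934; exercise value = 0.0000 ≤ continuation, so V_uu = 0.8934
Node ud (S = 33): continuation = e^(−0.06)·[0.8910·8.7000 + 0.1090·20.2500] = 9.3794; exercise value = 12.0000 > continuation, so V_ud = 12.0000 (exercise)
Node dd (S = 22.5): continuation = e^(−0.06)·[0.8910·20.2500 + 0.1090·28.1250] = 19.8794; exercise value = 22.5000 > continuation, so V_dd = 22.5000 (exercise)
Node u (S = 44): continuation = e^(−0.06)·[0.8910·0.8934 + 0.1090·12.0000] = 1.9819; exercise value = 1.0000 ≤ continuation, so V_u = 1.9819
Node d (S = 30): continuation = e^(−0.06)·[0.8910·12.0000 + 0.1090·22.5000] = 12.3794; exercise value = 15.0000 > continuation, so V_d = 15.0000 (exercise)
Node 0 (S = 40): continuation = e^(−0.06)·[0.8910·1.9819 + 0.1090·15.0000] = 3.2033; exercise value = 5.0000 > continuation, so V_0 = 5.0000 (exercise)

$5.00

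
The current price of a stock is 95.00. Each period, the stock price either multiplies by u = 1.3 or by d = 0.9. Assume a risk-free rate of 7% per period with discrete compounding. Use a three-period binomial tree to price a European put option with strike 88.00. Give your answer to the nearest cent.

2.91

Risk-neutral probability p = (1 + 0.07 − 0.9)/(1.3 − 0.9) = 0.1700/0.4000 = 0.4250
Terminal stock prices: S_uuu = 208.7, S_uud = 144.5, S_udd = 100, S_ddd = 69.26
Terminal payoffs (K − S): max(-120.7, 0) = 0, max(-56.5, 0) = 0, max(-12.04, 0) = 0, max(18.74, 0) = 18.74
Node uu (S = 160.6): V_uu = 1/1.07·[0.4250·0.0000 + 0.5750·0.0000] = 0.0000
Node ud (S = 111.2): V_ud = 1/1.07·[0.4250·0.0000 + 0.5750·0.0000] = 0.0000
Node dd (S = 76.95): V_dd = 1/1.07·[0.4250·0.0000 + 0.5750·18.7450] = 10.0732
Node u (S = 123.5): V_u = 1/1.07·[0.4250·0.0000 + 0.5750·0.0000] = 0.0000
Node d (S = 85.5): V_d = 1/1.07·[0.4250·0.0000 + 0.5750·10.0732] = 5.4132
Node 0 (S = 95): V_0 = 1/1.07·[0.4250·0.0000 + 0.5750·5.4132] = 2.9090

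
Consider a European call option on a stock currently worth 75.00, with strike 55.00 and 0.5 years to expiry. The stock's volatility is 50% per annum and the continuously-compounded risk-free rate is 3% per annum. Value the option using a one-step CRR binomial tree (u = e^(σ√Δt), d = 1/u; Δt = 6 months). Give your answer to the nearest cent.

22.12

CRR parameters: u = e^(σ√Δt) = e^(0.5·√0.5) = 1.4241, d = 1/u = 0.7022
Per-period rate: rΔt = 0.03·0.5 = 0.015, so R = e^0.015 = 1.0151
Risk-neutral probability p = (e^0.015 − 0.7022)/(1.4241 − 0.7022) = 0.3129/0.7219 = 0.4335
Terminal stock prices: S_u = 106.8, S_d = 52.66
Terminal payoffs (S − K): max(51.81, 0) = 51.81, max(-2.336, 0) = 0
Node 0 (S = 75): V_0 = e^(−0.015)·[0.4335·51.8089 + 0.5665·0.0000] = 22.1225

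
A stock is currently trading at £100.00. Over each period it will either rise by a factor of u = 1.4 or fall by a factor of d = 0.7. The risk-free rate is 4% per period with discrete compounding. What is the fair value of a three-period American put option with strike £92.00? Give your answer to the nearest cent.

£15.86

Risk-neutral probability p = (1 + 0.04 − 0.7)/(1.4 − 0.7) = 0.3400/0.7000 = 0.4857
Terminal stock prices: S_uuu = 274.4, S_uud = 137.2, S_udd = 68.6, S_ddd = 34.3
Terminal payoffs (K − S): max(-182.4, 0) = 0, max(-45.2, 0) = 0, max(23.4, 0) = 23.4, max(57.7, 0) = 57.7
Node uu (S = 196): continuation = 1/1.04·[0.4857·0.0000 + 0.5143·0.0000] = 0.0000; exercise value = 0.0000 ≤ continuation, so V_uu = 0.0000
Node ud (S = 98): continuation = 1/1.04·[0.4857·0.0000 + 0.5143·23.4000] = 11.5714; exercise value = 0.0000 ≤ continuation, so V_ud = 11.5714
Node dd (S = 49): continuation = 1/1.04·[0.4857·23.4000 + 0.5143·57.7000] = 39.4615; exercise value = 43.0000 > continuation, so V_dd = 43.0000 (exercise)
Node u (S = 140): continuation = 1/1.04·[0.4857·0.0000 + 0.5143·11.5714] = 5.7221; exercise value = 0.0000 ≤ continuation, so V_u = 5.7221
Node d (S = 70): continuation = 1/1.04·[0.4857·11.5714 + 0.5143·43.0000] = 26.6680; exercise value = 22.0000 ≤ continuation, so V_d = 26.6680
Node 0 (S = 100): continuation = 1/1.04·[0.4857·5.7221 + 0.5143·26.6680] = 15.8599; exercise value = 0.0000 ≤ continuation, so V_0 = 15.8599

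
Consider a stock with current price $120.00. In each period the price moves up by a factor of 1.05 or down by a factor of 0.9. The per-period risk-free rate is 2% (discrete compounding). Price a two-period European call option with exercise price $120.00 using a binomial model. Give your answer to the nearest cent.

Risk-neutral probability p = (1 + 0.02 − 0.9)/(1.05 − 0.9) = 0.1200/0.1500 = 0.8000
Terminal stock prices: S_uu = 132.3, S_ud = 113.4, S_dd = 97.2
Terminal payoffs (S − K): max(12.3, 0) = 12.3, max(-6.6, 0) = 0, max(-22.8, 0) = 0
Node u (S = 126): V_u = 1/1.02·[0.8000·12.3000 + 0.2000·0.0000] = 9.6471
Node d (S = 108): V_d = 1/1.02·[0.8000·0.0000 + 0.2000·0.0000] = 0.0000
Node 0 (S = 120): V_0 = 1/1.02·[0.8000·9.6471 + 0.2000·0.0000] = 7.5663

$7.57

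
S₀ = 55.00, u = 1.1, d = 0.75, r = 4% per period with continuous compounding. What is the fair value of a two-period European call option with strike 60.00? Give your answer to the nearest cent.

Risk-neutral probability p = (e^0.04 − 0.75)/(1.1 − 0.75) = 0.2908/0.3500 = 0.8309
Terminal stock prices: S_uu = 66.55, S_ud = 45.38, S_dd = 30.94
Terminal payoffs (S − K): max(6.55, 0) = 6.55, max(-14.62, 0) = 0, max(-29.06, 0) = 0
Node u (S = 60.5): V_u = e^(−0.04)·[0.8309·6.5500 + 0.1691·0.0000] = 5.2289
Node d (S = 41.25): V_d = e^(−0.04)·[0.8309·0.0000 + 0.1691·0.0000] = 0.0000
Node 0 (S = 55): V_0 = e^(−0.04)·[0.8309·5.2289 + 0.1691·0.0000] = 4.1743

4.17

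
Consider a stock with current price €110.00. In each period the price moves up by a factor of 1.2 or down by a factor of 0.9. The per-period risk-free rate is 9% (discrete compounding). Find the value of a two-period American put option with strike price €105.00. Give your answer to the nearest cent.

Risk-neutral probability p = (1 + 0.09 − 0.9)/(1.2 − 0.9) = 0.1900/0.3000 = 0.6333
Terminal stock prices: S_uu = 158.4, S_ud = 118.8, S_dd = 89.1
Terminal payoffs (K − S): max(-53.4, 0) = 0, max(-13.8, 0) = 0, max(15.9, 0) = 15.9
Node u (S = 132): continuation = 1/1.09·[0.6333·0.0000 + 0.3667·0.0000] = 0.0000; exercise value = 0.0000 ≤ continuation, so V_u = 0.0000
Node d (S = 99): continuation = 1/1.09·[0.6333·0.0000 + 0.3667·15.9000] = 5.3486; exercise value = 6.0000 > continuation, so V_d = 6.0000 (exercise)
Node 0 (S = 110): continuation = 1/1.09·[0.6333·0.0000 + 0.3667·6.0000] = 2.0183; exercise value = 0.0000 ≤ continuation, so V_0 = 2.0183

€2.02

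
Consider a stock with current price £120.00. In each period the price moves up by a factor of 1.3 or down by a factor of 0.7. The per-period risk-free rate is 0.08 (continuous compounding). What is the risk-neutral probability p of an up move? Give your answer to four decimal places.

Risk-neutral probability p = (e^0.08 − 0.7)/(1.3 − 0.7) = 0.3833/0.6000 = 0.6388

p = 0.6388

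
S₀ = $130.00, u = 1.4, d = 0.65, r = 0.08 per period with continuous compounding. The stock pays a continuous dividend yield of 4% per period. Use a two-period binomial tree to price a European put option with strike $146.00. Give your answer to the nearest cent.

Per-period risk-free factor R = e^0.08 = 1.0833; dividend-adjusted growth = e^(0.08−0.04) = 1.0408.
Risk-neutral probability p = (1.0408 − 0.65)/(1.4 − 0.65) = 0.3908/0.7500 = 0.5211
Terminal stock prices: S_uu = 254.8, S_ud = 118.3, S_dd = 54.93
Terminal payoffs (K − S): max(-108.8, 0) = 0, max(27.7, 0) = 27.7, max(91.07, 0) = 91.07
Node u (S = 182): V_u = e^(−0.08)·[0.5211·0.0000 + 0.4789·27.7000] = 12.2461
Node d (S = 84.5): V_d = e^(−0.08)·[0.5211·27.7000 + 0.4789·91.0750] = 53.5883
Node 0 (S = 130): V_0 = e^(−0.08)·[0.5211·12.2461 + 0.4789·53.5883] = 29.5819

$29.58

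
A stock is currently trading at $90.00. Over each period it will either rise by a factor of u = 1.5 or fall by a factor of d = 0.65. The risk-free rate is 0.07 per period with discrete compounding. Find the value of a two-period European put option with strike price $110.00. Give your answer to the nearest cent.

$25.80

Risk-neutral probability p = (1 + 0.07 − 0.65)/(1.5 − 0.65) = 0.4200/0.8500 = 0.4941
Terminal stock prices: S_uu = 202.5, S_ud = 87.75, S_dd = 38.03
Terminal payoffs (K − S): max(-92.5, 0) = 0, max(22.25, 0) = 22.25, max(71.97, 0) = 71.97
Node u (S = 135): V_u = 1/1.07·[0.4941·0.0000 + 0.5059·22.2500] = 10.5195
Node d (S = 58.5): V_d = 1/1.07·[0.4941·22.2500 + 0.5059·71.9750] = 44.3037
Node 0 (S = 90): V_0 = 1/1.07·[0.4941·10.5195 + 0.5059·44.3037] = 25.8041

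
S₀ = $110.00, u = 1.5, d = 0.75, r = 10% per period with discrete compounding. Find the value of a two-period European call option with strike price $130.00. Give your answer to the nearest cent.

Risk-neutral probability p = (1 + 0.1 − 0.75)/(1.5 − 0.75) = 0.3500/0.7500 = 0.4667
Terminal stock prices: S_uu = 247.5, S_ud = 123.8, S_dd = 61.88
Terminal payoffs (S − K): max(117.5, 0) = 117.5, max(-6.25, 0) = 0, max(-68.12, 0) = 0
Node u (S = 165): V_u = 1/1.1·[0.4667·117.5000 + 0.5333·0.0000] = 49.8485
Node d (S = 82.5): V_d = 1/1.1·[0.4667·0.0000 + 0.5333·0.0000] = 0.0000
Node 0 (S = 110): V_0 = 1/1.1·[0.4667·49.8485 + 0.5333·0.0000] = 21.1478

$21.15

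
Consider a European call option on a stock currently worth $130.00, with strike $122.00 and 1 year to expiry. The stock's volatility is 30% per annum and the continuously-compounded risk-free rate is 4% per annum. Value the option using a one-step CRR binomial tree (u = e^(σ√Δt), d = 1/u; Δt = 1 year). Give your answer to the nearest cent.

CRR parameters: u = e^(σ√Δt) = e^(0.3·√1) = 1.3499, d = 1/u = 0.7408
Per-period rate: rΔt = 0.04·1 = 0.04, so R = e^0.04 = 1.0408
Risk-neutral probability p = (e^0.04 − 0.7408)/(1.3499 − 0.7408) = 0.3000/0.6090 = 0.4926
Terminal stock prices: S_u = 175.5, S_d = 96.31
Terminal payoffs (S − K): max(53.48, 0) = 53.48, max(-25.69, 0) = 0
Node 0 (S = 130): V_0 = e^(−0.04)·[0.4926·53.4816 + 0.5074·0.0000] = 25.3103

$25.31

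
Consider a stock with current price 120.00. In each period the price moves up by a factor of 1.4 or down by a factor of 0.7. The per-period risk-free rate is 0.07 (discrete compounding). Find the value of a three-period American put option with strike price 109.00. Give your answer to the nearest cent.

14.86

Risk-neutral probability p = (1 + 0.07 − 0.7)/(1.4 − 0.7) = 0.3700/0.7000 = 0.5286
Terminal stock prices: S_uuu = 329.3, S_uud = 164.6, S_udd = 82.32, S_ddd = 41.16
Terminal payoffs (K − S): max(-220.3, 0) = 0, max(-55.64, 0) = 0, max(26.68, 0) = 26.68, max(67.84, 0) = 67.84
Node uu (S = 235.2): continuation = 1/1.07·[0.5286·0.0000 + 0.4714·0.0000] = 0.0000; exercise value = 0.0000 ≤ continuation, so V_uu = 0.0000
Node ud (S = 117.6): continuation = 1/1.07·[0.5286·0.0000 + 0.4714·26.6800] = 11.7549; exercise value = 0.0000 ≤ continuation, so V_ud = 11.7549
Node dd (S = 58.8): continuation = 1/1.07·[0.5286·26.6800 + 0.4714·67.8400] = 43.0692; exercise value = 50.2000 > continuation, so V_dd = 50.2000 (exercise)
Node u (S = 168): continuation = 1/1.07·[0.5286·0.0000 + 0.4714·11.7549] = 5.1790; exercise value = 0.0000 ≤ continuation, so V_u = 5.1790
Node d (S = 84): continuation = 1/1.07·[0.5286·11.7549 + 0.4714·50.2000] = 27.9243; exercise value = 25.0000 ≤ continuation, so V_d = 27.9243
Node 0 (S = 120): continuation = 1/1.07·[0.5286·5.1790 + 0.4714·27.9243] = 14.8615; exercise value = 0.0000 ≤ continuation, so V_0 = 14.8615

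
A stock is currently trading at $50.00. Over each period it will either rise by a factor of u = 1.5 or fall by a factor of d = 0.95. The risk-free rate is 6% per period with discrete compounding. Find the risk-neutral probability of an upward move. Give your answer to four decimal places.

Risk-neutral probability p = (1 + 0.06 − 0.95)/(1.5 − 0.95) = 0.1100/0.5500 = 0.2000

p = 0.2000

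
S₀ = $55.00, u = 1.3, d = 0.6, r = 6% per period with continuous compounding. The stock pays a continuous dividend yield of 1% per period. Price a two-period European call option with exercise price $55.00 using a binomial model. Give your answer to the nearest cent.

Per-period risk-free factor R = e^0.06 = 1.0618; dividend-adjusted growth = e^(0.06−0.01) = 1.0513.
Risk-neutral probability p = (1.0513 − 0.6)/(1.3 − 0.6) = 0.4513/0.7000 = 0.6447
Terminal stock prices: S_uu = 92.95, S_ud = 42.9, S_dd = 19.8
Terminal payoffs (S − K): max(37.95, 0) = 37.95, max(-12.1, 0) = 0, max(-35.2, 0) = 0
Node u (S = 71.5): V_u = e^(−0.06)·[0.6447·37.9500 + 0.3553·0.0000] = 23.0406
Node d (S = 33): V_d = e^(−0.06)·[0.6447·0.0000 + 0.3553·0.0000] = 0.0000
Node 0 (S = 55): V_0 = e^(−0.06)·[0.6447·23.0406 + 0.3553·0.0000] = 13.9886

$13.99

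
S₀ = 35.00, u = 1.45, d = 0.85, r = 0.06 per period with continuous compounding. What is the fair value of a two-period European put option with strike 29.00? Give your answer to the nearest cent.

Risk-neutral probability p = (e^0.06 − 0.85)/(1.45 − 0.85) = 0.2118/0.6000 = 0.3531
Terminal stock prices: S_uu = 73.59, S_ud = 43.14, S_dd = 25.29
Terminal payoffs (K − S): max(-44.59, 0) = 0, max(-14.14, 0) = 0, max(3.713, 0) = 3.713
Node u (S = 50.75): V_u = e^(−0.06)·[0.3531·0.0000 + 0.6469·0.0000] = 0.0000
Node d (S = 29.75): V_d = e^(−0.06)·[0.3531·0.0000 + 0.6469·3.7125] = 2.2619
Node 0 (S = 35): V_0 = e^(−0.06)·[0.3531·0.0000 + 0.6469·2.2619] = 1.3781

1.38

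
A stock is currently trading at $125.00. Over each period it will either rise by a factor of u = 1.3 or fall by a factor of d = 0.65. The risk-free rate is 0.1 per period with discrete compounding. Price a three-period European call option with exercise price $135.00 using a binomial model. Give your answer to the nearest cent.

Risk-neutral probability p = (1 + 0.1 − 0.65)/(1.3 − 0.65) = 0.4500/0.6500 = 0.6923
Terminal stock prices: S_uuu = 274.6, S_uud = 137.3, S_udd = 68.66, S_ddd = 34.33
Terminal payoffs (S − K): max(139.6, 0) = 139.6, max(2.313, 0) = 2.313, max(-66.34, 0) = 0, max(-100.7, 0) = 0
Node uu (S = 211.3): V_uu = 1/1.1·[0.6923·139.6250 + 0.3077·2.3125] = 88.5227
Node ud (S = 105.6): V_ud = 1/1.1·[0.6923·2.3125 + 0.3077·0.0000] = 1.4554
Node dd (S = 52.81): V_dd = 1/1.1·[0.6923·0.0000 + 0.3077·0.0000] = 0.0000
Node u (S = 162.5): V_u = 1/1.1·[0.6923·88.5227 + 0.3077·1.4554] = 56.1207
Node d (S = 81.25): V_d = 1/1.1·[0.6923·1.4554 + 0.3077·0.0000] = 0.9160
Node 0 (S = 125): V_0 = 1/1.1·[0.6923·56.1207 + 0.3077·0.9160] = 35.5770

$35.58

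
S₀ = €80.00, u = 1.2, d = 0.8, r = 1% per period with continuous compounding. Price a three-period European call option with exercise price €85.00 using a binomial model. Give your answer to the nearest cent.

€10.21

Risk-neutral probability p = (e^0.01 − 0.8)/(1.2 − 0.8) = 0.2101/0.4000 = 0.5251
Terminal stock prices: S_uuu = 138.2, S_uud = 92.16, S_udd = 61.44, S_ddd = 40.96
Terminal payoffs (S − K): max(53.24, 0) = 53.24, max(7.16, 0) = 7.16, max(-23.56, 0) = 0, max(-44.04, 0) = 0
Node uu (S = 115.2): V_uu = e^(−0.01)·[0.5251·53.2400 + 0.4749·7.1600] = 31.0458
Node ud (S = 76.8): V_ud = e^(−0.01)·[0.5251·7.1600 + 0.4749·0.0000] = 3.7225
Node dd (S = 51.2): V_dd = e^(−0.01)·[0.5251·0.0000 + 0.4749·0.0000] = 0.0000
Node u (S = 96): V_u = e^(−0.01)·[0.5251·31.0458 + 0.4749·3.7225] = 17.8908
Node d (S = 64): V_d = e^(−0.01)·[0.5251·3.7225 + 0.4749·0.0000] = 1.9353
Node 0 (S = 80): V_0 = e^(−0.01)·[0.5251·17.8908 + 0.4749·1.9353] = 10.2113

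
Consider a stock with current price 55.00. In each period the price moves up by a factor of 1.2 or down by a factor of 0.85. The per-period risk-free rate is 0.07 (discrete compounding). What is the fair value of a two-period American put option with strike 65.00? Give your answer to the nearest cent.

10.00

Risk-neutral probability p = (1 + 0.07 − 0.85)/(1.2 − 0.85) = 0.2200/0.3500 = 0.6286
Terminal stock prices: S_uu = 79.2, S_ud = 56.1, S_dd = 39.74
Terminal payoffs (K − S): max(-14.2, 0) = 0, max(8.9, 0) = 8.9, max(25.26, 0) = 25.26
Node u (S = 66): continuation = 1/1.07·[0.6286·0.0000 + 0.3714·8.9000] = 3.0895; exercise value = 0.0000 ≤ continuation, so V_u = 3.0895
Node d (S = 46.75): continuation = 1/1.07·[0.6286·8.9000 + 0.3714·25.2625] = 13.9977; exercise value = 18.2500 > continuation, so V_d = 18.2500 (exercise)
Node 0 (S = 55): continuation = 1/1.07·[0.6286·3.0895 + 0.3714·18.2500] = 8.1500; exercise value = 10.0000 > continuation, so V_0 = 10.0000 (exercise)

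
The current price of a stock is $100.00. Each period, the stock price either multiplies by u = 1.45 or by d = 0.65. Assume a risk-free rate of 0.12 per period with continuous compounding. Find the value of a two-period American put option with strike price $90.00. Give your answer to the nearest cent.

$8.94

Risk-neutral probability p = (e^0.12 − 0.65)/(1.45 − 0.65) = 0.4775/0.8000 = 0.5969
Terminal stock prices: S_uu = 210.2, S_ud = 94.25, S_dd = 42.25
Terminal payoffs (K − S): max(-120.2, 0) = 0, max(-4.25, 0) = 0, max(47.75, 0) = 47.75
Node u (S = 145): continuation = e^(−0.12)·[0.5969·0.0000 + 0.4031·0.0000] = 0.0000; exercise value = 0.0000 ≤ continuation, so V_u = 0.0000
Node d (S = 65): continuation = e^(−0.12)·[0.5969·0.0000 + 0.4031·47.7500] = 17.0727; exercise value = 25.0000 > continuation, so V_d = 25.0000 (exercise)
Node 0 (S = 100): continuation = e^(−0.12)·[0.5969·0.0000 + 0.4031·25.0000] = 8.9386; exercise value = 0.0000 ≤ continuation, so V_0 = 8.9386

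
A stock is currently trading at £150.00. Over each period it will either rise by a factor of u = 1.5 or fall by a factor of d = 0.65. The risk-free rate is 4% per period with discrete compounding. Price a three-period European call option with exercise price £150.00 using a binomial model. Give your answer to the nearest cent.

£51.67

Risk-neutral probability p = (1 + 0.04 − 0.65)/(1.5 − 0.65) = 0.3900/0.8500 = 0.4588
Terminal stock prices: S_uuu = 506.2, S_uud = 219.4, S_udd = 95.06, S_ddd = 41.19
Terminal payoffs (S − K): max(356.2, 0) = 356.2, max(69.38, 0) = 69.38, max(-54.94, 0) = 0, max(-108.8, 0) = 0
Node uu (S = 337.5): V_uu = 1/1.04·[0.4588·356.2500 + 0.5412·69.3750] = 193.2692
Node ud (S = 146.2): V_ud = 1/1.04·[0.4588·69.3750 + 0.5412·0.0000] = 30.6066
Node dd (S = 63.38): V_dd = 1/1.04·[0.4588·0.0000 + 0.5412·0.0000] = 0.0000
Node u (S = 225): V_u = 1/1.04·[0.4588·193.2692 + 0.5412·30.6066] = 101.1924
Node d (S = 97.5): V_d = 1/1.04·[0.4588·30.6066 + 0.5412·0.0000] = 13.5029
Node 0 (S = 150): V_0 = 1/1.04·[0.4588·101.1924 + 0.5412·13.5029] = 51.6701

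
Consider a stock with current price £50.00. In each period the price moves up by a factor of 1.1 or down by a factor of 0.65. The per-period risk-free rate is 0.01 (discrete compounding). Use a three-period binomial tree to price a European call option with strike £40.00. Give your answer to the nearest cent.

Risk-neutral probability p = (1 + 0.01 − 0.65)/(1.1 − 0.65) = 0.3600/0.4500 = 0.8000
Terminal stock prices: S_uuu = 66.55, S_uud = 39.33, S_udd = 23.24, S_ddd = 13.73
Terminal payoffs (S − K): max(26.55, 0) = 26.55, max(-0.675, 0) = 0, max(-16.76, 0) = 0, max(-26.27, 0) = 0
Node uu (S = 60.5): V_uu = 1/1.01·[0.8000·26.5500 + 0.2000·0.0000] = 21.0297
Node ud (S = 35.75): V_ud = 1/1.01·[0.8000·0.0000 + 0.2000·0.0000] = 0.0000
Node dd (S = 21.13): V_dd = 1/1.01·[0.8000·0.0000 + 0.2000·0.0000] = 0.0000
Node u (S = 55): V_u = 1/1.01·[0.8000·21.0297 + 0.2000·0.0000] = 16.6572
Node d (S = 32.5): V_d = 1/1.01·[0.8000·0.0000 + 0.2000·0.0000] = 0.0000
Node 0 (S = 50): V_0 = 1/1.01·[0.8000·16.6572 + 0.2000·0.0000] = 13.1938

£13.19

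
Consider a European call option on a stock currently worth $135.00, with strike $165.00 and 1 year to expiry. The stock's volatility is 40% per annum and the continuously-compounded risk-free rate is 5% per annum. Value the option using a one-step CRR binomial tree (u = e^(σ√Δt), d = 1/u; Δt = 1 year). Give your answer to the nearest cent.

$16.05

CRR parameters: u = e^(σ√Δt) = e^(0.4·√1) = 1.4918, d = 1/u = 0.6703
Per-period rate: rΔt = 0.05·1 = 0.05, so R = e^0.05 = 1.0513
Risk-neutral probability p = (e^0.05 − 0.6703)/(1.4918 − 0.6703) = 0.3810/0.8215 = 0.4637
Terminal stock prices: S_u = 201.4, S_d = 90.49
Terminal payoffs (S − K): max(36.4, 0) = 36.4, max(-74.51, 0) = 0
Node 0 (S = 135): V_0 = e^(−0.05)·[0.4637·36.3963 + 0.5363·0.0000] = 16.0547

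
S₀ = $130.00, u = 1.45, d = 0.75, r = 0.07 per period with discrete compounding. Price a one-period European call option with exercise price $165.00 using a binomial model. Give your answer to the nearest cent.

$10.04

Risk-neutral probability p = (1 + 0.07 − 0.75)/(1.45 − 0.75) = 0.3200/0.7000 = 0.4571
Terminal stock prices: S_u = 188.5, S_d = 97.5
Terminal payoffs (S − K): max(23.5, 0) = 23.5, max(-67.5, 0) = 0
Node 0 (S = 130): V_0 = 1/1.07·[0.4571·23.5000 + 0.5429·0.0000] = 10.0401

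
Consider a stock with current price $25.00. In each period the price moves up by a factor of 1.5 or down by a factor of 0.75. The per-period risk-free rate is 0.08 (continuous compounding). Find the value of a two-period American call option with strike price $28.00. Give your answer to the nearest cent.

$4.81

Risk-neutral probability p = (e^0.08 − 0.75)/(1.5 − 0.75) = 0.3333/0.7500 = 0.4444
Terminal stock prices: S_uu = 56.25, S_ud = 28.12, S_dd = 14.06
Terminal payoffs (S − K): max(28.25, 0) = 28.25, max(0.125, 0) = 0.125, max(-13.94, 0) = 0
Node u (S = 37.5): continuation = e^(−0.08)·[0.4444·28.2500 + 0.5556·0.1250] = 11.6527; exercise value = 9.5000 ≤ continuation, so V_u = 11.6527
Node d (S = 18.75): continuation = e^(−0.08)·[0.4444·0.1250 + 0.5556·0.0000] = 0.0513; exercise value = 0.0000 ≤ continuation, so V_d = 0.0513
Node 0 (S = 25): continuation = e^(−0.08)·[0.4444·11.6527 + 0.5556·0.0513] = 4.8065; exercise value = 0.0000 ≤ continuation, so V_0 = 4.8065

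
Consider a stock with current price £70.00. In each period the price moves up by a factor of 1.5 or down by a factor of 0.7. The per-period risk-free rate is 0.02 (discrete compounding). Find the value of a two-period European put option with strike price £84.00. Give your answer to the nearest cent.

Risk-neutral probability p = (1 + 0.02 − 0.7)/(1.5 − 0.7) = 0.3200/0.8000 = 0.4000
Terminal stock prices: S_uu = 157.5, S_ud = 73.5, S_dd = 34.3
Terminal payoffs (K − S): max(-73.5, 0) = 0, max(10.5, 0) = 10.5, max(49.7, 0) = 49.7
Node u (S = 105): V_u = 1/1.02·[0.4000·0.0000 + 0.6000·10.5000] = 6.1765
Node d (S = 49): V_d = 1/1.02·[0.4000·10.5000 + 0.6000·49.7000] = 33.3529
Node 0 (S = 70): V_0 = 1/1.02·[0.4000·6.1765 + 0.6000·33.3529] = 22.0415

£22.04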